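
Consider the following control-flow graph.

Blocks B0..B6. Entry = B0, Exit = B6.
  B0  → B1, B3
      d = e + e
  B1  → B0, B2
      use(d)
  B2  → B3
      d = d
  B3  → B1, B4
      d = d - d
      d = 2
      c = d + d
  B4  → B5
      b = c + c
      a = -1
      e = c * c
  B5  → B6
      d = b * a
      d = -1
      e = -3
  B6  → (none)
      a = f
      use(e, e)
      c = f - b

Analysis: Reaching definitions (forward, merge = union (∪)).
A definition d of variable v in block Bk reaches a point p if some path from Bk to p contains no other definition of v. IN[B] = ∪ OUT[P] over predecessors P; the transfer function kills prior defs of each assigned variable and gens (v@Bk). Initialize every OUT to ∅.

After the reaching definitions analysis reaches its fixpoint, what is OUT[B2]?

Fixpoint table:
  B0: | IN={c@B3, d@B0, d@B3} | OUT={c@B3, d@B0}
  B1: | IN={c@B3, d@B0, d@B3} | OUT={c@B3, d@B0, d@B3}
  B2: | IN={c@B3, d@B0, d@B3} | OUT={c@B3, d@B2}
  B3: | IN={c@B3, d@B0, d@B2} | OUT={c@B3, d@B3}
  B4: | IN={c@B3, d@B3} | OUT={a@B4, b@B4, c@B3, d@B3, e@B4}
  B5: | IN={a@B4, b@B4, c@B3, d@B3, e@B4} | OUT={a@B4, b@B4, c@B3, d@B5, e@B5}
  B6: | IN={a@B4, b@B4, c@B3, d@B5, e@B5} | OUT={a@B6, b@B4, c@B6, d@B5, e@B5}

Merge at B2: IN[B2] = OUT[B1] = {c@B3, d@B0, d@B3}
Applying B2's transfer function to that IN value gives OUT[B2] (row B2 above).

Answer: {c@B3, d@B2}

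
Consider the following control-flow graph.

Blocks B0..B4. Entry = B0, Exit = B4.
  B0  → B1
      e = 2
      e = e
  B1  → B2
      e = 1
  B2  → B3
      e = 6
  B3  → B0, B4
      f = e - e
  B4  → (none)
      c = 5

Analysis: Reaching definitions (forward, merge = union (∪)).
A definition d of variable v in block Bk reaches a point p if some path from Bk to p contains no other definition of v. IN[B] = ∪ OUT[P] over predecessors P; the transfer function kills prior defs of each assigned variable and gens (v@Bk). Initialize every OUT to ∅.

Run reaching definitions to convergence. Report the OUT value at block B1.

Answer: {e@B1, f@B3}

Trace:
Fixpoint table:
  B0:  IN={e@B2, f@B3}  OUT={e@B0, f@B3}
  B1:  IN={e@B0, f@B3}  OUT={e@B1, f@B3}
  B2:  IN={e@B1, f@B3}  OUT={e@B2, f@B3}
  B3:  IN={e@B2, f@B3}  OUT={e@B2, f@B3}
  B4:  IN={e@B2, f@B3}  OUT={c@B4, e@B2, f@B3}

Merge at B1: IN[B1] = OUT[B0] = {e@B0, f@B3}
Applying B1's transfer function to that IN value gives OUT[B1] (row B1 above).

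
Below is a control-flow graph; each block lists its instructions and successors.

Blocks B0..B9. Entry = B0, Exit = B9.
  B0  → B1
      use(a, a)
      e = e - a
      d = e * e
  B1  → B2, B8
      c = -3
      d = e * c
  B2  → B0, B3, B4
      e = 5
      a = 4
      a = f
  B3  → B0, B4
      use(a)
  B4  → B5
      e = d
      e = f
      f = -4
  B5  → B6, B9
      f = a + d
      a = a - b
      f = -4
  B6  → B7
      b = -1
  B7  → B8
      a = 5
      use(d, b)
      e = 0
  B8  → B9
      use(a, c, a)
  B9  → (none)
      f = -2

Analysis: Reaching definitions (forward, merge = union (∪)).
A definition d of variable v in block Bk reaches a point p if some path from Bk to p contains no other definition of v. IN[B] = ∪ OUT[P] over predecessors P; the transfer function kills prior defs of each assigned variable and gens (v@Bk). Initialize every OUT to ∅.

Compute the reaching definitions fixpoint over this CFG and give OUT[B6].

Converged values:
  B0:  IN={a@B2, c@B1, d@B1, e@B2}  OUT={a@B2, c@B1, d@B0, e@B0}
  B1:  IN={a@B2, c@B1, d@B0, e@B0}  OUT={a@B2, c@B1, d@B1, e@B0}
  B2:  IN={a@B2, c@B1, d@B1, e@B0}  OUT={a@B2, c@B1, d@B1, e@B2}
  B3:  IN={a@B2, c@B1, d@B1, e@B2}  OUT={a@B2, c@B1, d@B1, e@B2}
  B4:  IN={a@B2, c@B1, d@B1, e@B2}  OUT={a@B2, c@B1, d@B1, e@B4, f@B4}
  B5:  IN={a@B2, c@B1, d@B1, e@B4, f@B4}  OUT={a@B5, c@B1, d@B1, e@B4, f@B5}
  B6:  IN={a@B5, c@B1, d@B1, e@B4, f@B5}  OUT={a@B5, b@B6, c@B1, d@B1, e@B4, f@B5}
  B7:  IN={a@B5, b@B6, c@B1, d@B1, e@B4, f@B5}  OUT={a@B7, b@B6, c@B1, d@B1, e@B7, f@B5}
  B8:  IN={a@B2, a@B7, b@B6, c@B1, d@B1, e@B0, e@B7, f@B5}  OUT={a@B2, a@B7, b@B6, c@B1, d@B1, e@B0, e@B7, f@B5}
  B9:  IN={a@B2, a@B5, a@B7, b@B6, c@B1, d@B1, e@B0, e@B4, e@B7, f@B5}  OUT={a@B2, a@B5, a@B7, b@B6, c@B1, d@B1, e@B0, e@B4, e@B7, f@B9}

Merge at B6: IN[B6] = OUT[B5] = {a@B5, c@B1, d@B1, e@B4, f@B5}
Applying B6's transfer function to that IN value gives OUT[B6] (row B6 above).

Answer: {a@B5, b@B6, c@B1, d@B1, e@B4, f@B5}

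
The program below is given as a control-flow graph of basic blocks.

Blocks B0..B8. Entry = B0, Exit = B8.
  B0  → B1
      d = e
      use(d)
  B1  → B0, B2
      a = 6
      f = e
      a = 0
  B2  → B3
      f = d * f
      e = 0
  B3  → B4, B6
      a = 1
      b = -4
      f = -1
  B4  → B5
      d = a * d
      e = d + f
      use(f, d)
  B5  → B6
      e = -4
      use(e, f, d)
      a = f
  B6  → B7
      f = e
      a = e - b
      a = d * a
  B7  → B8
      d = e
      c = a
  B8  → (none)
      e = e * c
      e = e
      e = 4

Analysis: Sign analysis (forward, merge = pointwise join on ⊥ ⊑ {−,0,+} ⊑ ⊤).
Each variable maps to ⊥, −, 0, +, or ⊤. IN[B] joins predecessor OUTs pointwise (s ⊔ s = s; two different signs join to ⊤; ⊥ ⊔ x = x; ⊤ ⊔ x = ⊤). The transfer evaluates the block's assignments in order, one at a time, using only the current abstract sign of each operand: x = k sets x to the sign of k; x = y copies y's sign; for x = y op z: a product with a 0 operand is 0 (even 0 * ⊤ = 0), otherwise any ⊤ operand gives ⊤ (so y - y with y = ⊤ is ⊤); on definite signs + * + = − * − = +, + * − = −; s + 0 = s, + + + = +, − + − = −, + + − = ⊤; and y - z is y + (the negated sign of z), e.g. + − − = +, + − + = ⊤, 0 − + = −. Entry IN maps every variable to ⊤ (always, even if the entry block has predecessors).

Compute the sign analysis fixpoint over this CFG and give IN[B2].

Per-block solution:
  B0: | IN=(all ⊤) | OUT=(all ⊤)
  B1: | IN=(all ⊤) | OUT={a:0; rest ⊤}
  B2: | IN={a:0; rest ⊤} | OUT={a:0, e:0; rest ⊤}
  B3: | IN={a:0, e:0; rest ⊤} | OUT={a:+, b:-, e:0, f:-; rest ⊤}
  B4: | IN={a:+, b:-, e:0, f:-; rest ⊤} | OUT={a:+, b:-, f:-; rest ⊤}
  B5: | IN={a:+, b:-, f:-; rest ⊤} | OUT={a:-, b:-, e:-, f:-; rest ⊤}
  B6: | IN={b:-, f:-; rest ⊤} | OUT={b:-; rest ⊤}
  B7: | IN={b:-; rest ⊤} | OUT={b:-; rest ⊤}
  B8: | IN={b:-; rest ⊤} | OUT={b:-, e:+; rest ⊤}

Merge at B2: IN[B2] = OUT[B1] = {a: 0, b: ⊤, c: ⊤, d: ⊤, e: ⊤, f: ⊤}

Answer: {a: 0, b: ⊤, c: ⊤, d: ⊤, e: ⊤, f: ⊤}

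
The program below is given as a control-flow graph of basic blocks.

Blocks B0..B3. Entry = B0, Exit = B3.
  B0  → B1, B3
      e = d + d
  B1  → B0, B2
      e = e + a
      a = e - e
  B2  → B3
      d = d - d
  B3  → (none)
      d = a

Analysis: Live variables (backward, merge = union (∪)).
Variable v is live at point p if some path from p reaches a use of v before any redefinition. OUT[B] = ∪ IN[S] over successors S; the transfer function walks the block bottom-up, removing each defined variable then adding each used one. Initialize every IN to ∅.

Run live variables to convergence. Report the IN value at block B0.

Answer: {a, d}

Working:
Converged values:
  B0:  IN={a, d}  OUT={a, d, e}
  B1:  IN={a, d, e}  OUT={a, d}
  B2:  IN={a, d}  OUT={a}
  B3:  IN={a}  OUT={}

Merge at B0: OUT[B0] = IN[B1] ⊔ IN[B3] = {a, d, e}
Applying B0's transfer function to that OUT value gives IN[B0] (row B0 above).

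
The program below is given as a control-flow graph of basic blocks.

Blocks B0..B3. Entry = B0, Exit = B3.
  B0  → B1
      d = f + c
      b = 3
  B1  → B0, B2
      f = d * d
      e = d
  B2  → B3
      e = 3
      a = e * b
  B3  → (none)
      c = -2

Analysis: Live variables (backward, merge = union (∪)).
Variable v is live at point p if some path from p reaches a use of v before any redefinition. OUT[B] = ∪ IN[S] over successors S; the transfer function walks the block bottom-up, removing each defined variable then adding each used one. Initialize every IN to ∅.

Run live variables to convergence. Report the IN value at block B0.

Converged values:
  B0: | IN={c, f} | OUT={b, c, d}
  B1: | IN={b, c, d} | OUT={b, c, f}
  B2: | IN={b} | OUT={}
  B3: | IN={} | OUT={}

Merge at B0: OUT[B0] = IN[B1] = {b, c, d}
Applying B0's transfer function to that OUT value gives IN[B0] (row B0 above).

Answer: {c, f}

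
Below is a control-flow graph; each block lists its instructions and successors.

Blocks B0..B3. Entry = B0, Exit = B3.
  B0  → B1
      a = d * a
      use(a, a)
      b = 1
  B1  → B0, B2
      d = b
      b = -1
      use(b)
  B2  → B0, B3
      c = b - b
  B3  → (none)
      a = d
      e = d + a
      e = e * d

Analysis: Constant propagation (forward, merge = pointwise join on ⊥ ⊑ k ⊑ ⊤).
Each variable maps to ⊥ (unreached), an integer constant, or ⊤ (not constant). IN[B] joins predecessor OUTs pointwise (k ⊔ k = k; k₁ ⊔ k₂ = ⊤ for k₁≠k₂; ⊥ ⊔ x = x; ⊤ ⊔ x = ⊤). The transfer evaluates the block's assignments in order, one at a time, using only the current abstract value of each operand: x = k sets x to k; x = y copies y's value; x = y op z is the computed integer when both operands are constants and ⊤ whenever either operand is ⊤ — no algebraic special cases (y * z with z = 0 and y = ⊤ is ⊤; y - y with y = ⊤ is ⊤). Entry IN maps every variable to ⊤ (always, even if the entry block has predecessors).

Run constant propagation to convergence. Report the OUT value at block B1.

Answer: {a: ⊤, b: -1, c: ⊤, d: 1, e: ⊤, f: ⊤}

Derivation:
Converged values:
  B0: | IN=(all ⊤) | OUT={b:1; rest ⊤}
  B1: | IN={b:1; rest ⊤} | OUT={b:-1, d:1; rest ⊤}
  B2: | IN={b:-1, d:1; rest ⊤} | OUT={b:-1, c:0, d:1; rest ⊤}
  B3: | IN={b:-1, c:0, d:1; rest ⊤} | OUT={a:1, b:-1, c:0, d:1, e:2; rest ⊤}

Merge at B1: IN[B1] = OUT[B0] = {a: ⊤, b: 1, c: ⊤, d: ⊤, e: ⊤, f: ⊤}
Applying B1's transfer function to that IN value gives OUT[B1] (row B1 above).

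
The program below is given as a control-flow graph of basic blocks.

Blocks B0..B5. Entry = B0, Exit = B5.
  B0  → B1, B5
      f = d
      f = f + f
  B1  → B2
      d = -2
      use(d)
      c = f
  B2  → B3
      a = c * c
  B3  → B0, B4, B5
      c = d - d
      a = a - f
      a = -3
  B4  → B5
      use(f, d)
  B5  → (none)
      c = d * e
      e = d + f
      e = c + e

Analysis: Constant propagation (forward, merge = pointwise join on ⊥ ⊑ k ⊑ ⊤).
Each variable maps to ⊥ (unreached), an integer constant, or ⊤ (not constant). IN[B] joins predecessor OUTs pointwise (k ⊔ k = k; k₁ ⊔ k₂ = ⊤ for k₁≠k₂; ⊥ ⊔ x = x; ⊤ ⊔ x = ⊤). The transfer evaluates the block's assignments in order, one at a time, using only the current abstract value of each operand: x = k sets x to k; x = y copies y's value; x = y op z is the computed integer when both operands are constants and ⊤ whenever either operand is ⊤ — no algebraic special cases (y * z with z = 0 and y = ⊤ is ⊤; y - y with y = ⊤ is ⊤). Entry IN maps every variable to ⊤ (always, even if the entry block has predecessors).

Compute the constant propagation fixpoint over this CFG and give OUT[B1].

Fixpoint table:
  B0:  IN=(all ⊤)  OUT=(all ⊤)
  B1:  IN=(all ⊤)  OUT={d:-2; rest ⊤}
  B2:  IN={d:-2; rest ⊤}  OUT={d:-2; rest ⊤}
  B3:  IN={d:-2; rest ⊤}  OUT={a:-3, c:0, d:-2; rest ⊤}
  B4:  IN={a:-3, c:0, d:-2; rest ⊤}  OUT={a:-3, c:0, d:-2; rest ⊤}
  B5:  IN=(all ⊤)  OUT=(all ⊤)

Merge at B1: IN[B1] = OUT[B0] = {a: ⊤, b: ⊤, c: ⊤, d: ⊤, e: ⊤, f: ⊤}
Applying B1's transfer function to that IN value gives OUT[B1] (row B1 above).

Answer: {a: ⊤, b: ⊤, c: ⊤, d: -2, e: ⊤, f: ⊤}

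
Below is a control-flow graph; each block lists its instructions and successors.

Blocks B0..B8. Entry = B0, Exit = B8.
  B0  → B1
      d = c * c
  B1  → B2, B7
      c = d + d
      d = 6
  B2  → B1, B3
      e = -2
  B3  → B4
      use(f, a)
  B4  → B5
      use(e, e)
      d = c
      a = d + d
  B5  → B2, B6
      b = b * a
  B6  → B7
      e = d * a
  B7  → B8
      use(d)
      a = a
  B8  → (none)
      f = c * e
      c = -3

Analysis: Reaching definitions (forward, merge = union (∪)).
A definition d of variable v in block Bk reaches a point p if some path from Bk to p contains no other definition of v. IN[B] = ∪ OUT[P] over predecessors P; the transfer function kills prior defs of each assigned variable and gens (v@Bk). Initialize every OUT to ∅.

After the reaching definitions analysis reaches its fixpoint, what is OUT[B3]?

Answer: {a@B4, b@B5, c@B1, d@B1, d@B4, e@B2}

Working:
Fixpoint table:
  B0: | IN={} | OUT={d@B0}
  B1: | IN={a@B4, b@B5, c@B1, d@B0, d@B1, d@B4, e@B2} | OUT={a@B4, b@B5, c@B1, d@B1, e@B2}
  B2: | IN={a@B4, b@B5, c@B1, d@B1, d@B4, e@B2} | OUT={a@B4, b@B5, c@B1, d@B1, d@B4, e@B2}
  B3: | IN={a@B4, b@B5, c@B1, d@B1, d@B4, e@B2} | OUT={a@B4, b@B5, c@B1, d@B1, d@B4, e@B2}
  B4: | IN={a@B4, b@B5, c@B1, d@B1, d@B4, e@B2} | OUT={a@B4, b@B5, c@B1, d@B4, e@B2}
  B5: | IN={a@B4, b@B5, c@B1, d@B4, e@B2} | OUT={a@B4, b@B5, c@B1, d@B4, e@B2}
  B6: | IN={a@B4, b@B5, c@B1, d@B4, e@B2} | OUT={a@B4, b@B5, c@B1, d@B4, e@B6}
  B7: | IN={a@B4, b@B5, c@B1, d@B1, d@B4, e@B2, e@B6} | OUT={a@B7, b@B5, c@B1, d@B1, d@B4, e@B2, e@B6}
  B8: | IN={a@B7, b@B5, c@B1, d@B1, d@B4, e@B2, e@B6} | OUT={a@B7, b@B5, c@B8, d@B1, d@B4, e@B2, e@B6, f@B8}

Merge at B3: IN[B3] = OUT[B2] = {a@B4, b@B5, c@B1, d@B1, d@B4, e@B2}
Applying B3's transfer function to that IN value gives OUT[B3] (row B3 above).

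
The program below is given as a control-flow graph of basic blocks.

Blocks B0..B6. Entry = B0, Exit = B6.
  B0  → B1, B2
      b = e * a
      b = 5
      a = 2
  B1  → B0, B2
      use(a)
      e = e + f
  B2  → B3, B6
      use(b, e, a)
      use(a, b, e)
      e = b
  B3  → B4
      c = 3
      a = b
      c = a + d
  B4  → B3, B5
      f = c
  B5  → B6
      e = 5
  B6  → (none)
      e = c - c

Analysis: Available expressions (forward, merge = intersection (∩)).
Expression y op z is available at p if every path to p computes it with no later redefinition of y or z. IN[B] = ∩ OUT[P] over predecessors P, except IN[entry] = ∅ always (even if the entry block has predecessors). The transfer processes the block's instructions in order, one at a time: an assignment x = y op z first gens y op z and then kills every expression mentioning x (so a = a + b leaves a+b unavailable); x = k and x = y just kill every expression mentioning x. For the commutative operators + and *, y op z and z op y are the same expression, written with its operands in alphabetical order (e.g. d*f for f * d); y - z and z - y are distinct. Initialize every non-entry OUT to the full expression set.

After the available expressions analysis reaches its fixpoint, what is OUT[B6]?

Per-block solution:
  B0:  IN={}  OUT={}
  B1:  IN={}  OUT={}
  B2:  IN={}  OUT={}
  B3:  IN={}  OUT={a+d}
  B4:  IN={a+d}  OUT={a+d}
  B5:  IN={a+d}  OUT={a+d}
  B6:  IN={}  OUT={c-c}

Merge at B6: IN[B6] = OUT[B2] ∩ OUT[B5] = {}
Applying B6's transfer function to that IN value gives OUT[B6] (row B6 above).

Answer: {c-c}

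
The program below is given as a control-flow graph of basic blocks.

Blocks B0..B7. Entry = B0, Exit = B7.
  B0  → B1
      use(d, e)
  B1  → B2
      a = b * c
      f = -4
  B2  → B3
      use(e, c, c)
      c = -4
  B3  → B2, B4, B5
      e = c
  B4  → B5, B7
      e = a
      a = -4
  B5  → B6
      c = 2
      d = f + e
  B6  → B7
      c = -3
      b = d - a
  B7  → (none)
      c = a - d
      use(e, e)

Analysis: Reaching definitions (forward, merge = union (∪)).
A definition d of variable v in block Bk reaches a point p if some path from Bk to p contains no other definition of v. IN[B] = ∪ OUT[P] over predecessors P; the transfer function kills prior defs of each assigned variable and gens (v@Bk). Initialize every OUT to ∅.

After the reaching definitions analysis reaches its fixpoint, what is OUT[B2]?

Answer: {a@B1, c@B2, e@B3, f@B1}

Trace:
Fixpoint table:
  B0:  IN={}  OUT={}
  B1:  IN={}  OUT={a@B1, f@B1}
  B2:  IN={a@B1, c@B2, e@B3, f@B1}  OUT={a@B1, c@B2, e@B3, f@B1}
  B3:  IN={a@B1, c@B2, e@B3, f@B1}  OUT={a@B1, c@B2, e@B3, f@B1}
  B4:  IN={a@B1, c@B2, e@B3, f@B1}  OUT={a@B4, c@B2, e@B4, f@B1}
  B5:  IN={a@B1, a@B4, c@B2, e@B3, e@B4, f@B1}  OUT={a@B1, a@B4, c@B5, d@B5, e@B3, e@B4, f@B1}
  B6:  IN={a@B1, a@B4, c@B5, d@B5, e@B3, e@B4, f@B1}  OUT={a@B1, a@B4, b@B6, c@B6, d@B5, e@B3, e@B4, f@B1}
  B7:  IN={a@B1, a@B4, b@B6, c@B2, c@B6, d@B5, e@B3, e@B4, f@B1}  OUT={a@B1, a@B4, b@B6, c@B7, d@B5, e@B3, e@B4, f@B1}

Merge at B2: IN[B2] = OUT[B1] ⊔ OUT[B3] = {a@B1, c@B2, e@B3, f@B1}
Applying B2's transfer function to that IN value gives OUT[B2] (row B2 above).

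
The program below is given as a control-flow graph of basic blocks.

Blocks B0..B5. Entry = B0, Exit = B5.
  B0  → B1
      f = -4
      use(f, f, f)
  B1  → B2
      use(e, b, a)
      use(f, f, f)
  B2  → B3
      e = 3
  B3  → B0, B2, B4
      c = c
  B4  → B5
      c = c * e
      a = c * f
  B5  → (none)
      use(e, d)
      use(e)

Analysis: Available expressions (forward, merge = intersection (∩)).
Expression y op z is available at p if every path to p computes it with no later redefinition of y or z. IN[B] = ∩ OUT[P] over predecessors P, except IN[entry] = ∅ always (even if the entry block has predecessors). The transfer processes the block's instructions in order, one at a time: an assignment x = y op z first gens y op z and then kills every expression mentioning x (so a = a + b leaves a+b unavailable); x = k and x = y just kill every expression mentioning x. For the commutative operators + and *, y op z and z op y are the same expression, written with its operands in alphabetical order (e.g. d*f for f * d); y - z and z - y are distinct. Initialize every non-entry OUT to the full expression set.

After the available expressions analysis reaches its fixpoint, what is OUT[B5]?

Per-block solution:
  B0: | IN={} | OUT={}
  B1: | IN={} | OUT={}
  B2: | IN={} | OUT={}
  B3: | IN={} | OUT={}
  B4: | IN={} | OUT={c*f}
  B5: | IN={c*f} | OUT={c*f}

Merge at B5: IN[B5] = OUT[B4] = {c*f}
Applying B5's transfer function to that IN value gives OUT[B5] (row B5 above).

Answer: {c*f}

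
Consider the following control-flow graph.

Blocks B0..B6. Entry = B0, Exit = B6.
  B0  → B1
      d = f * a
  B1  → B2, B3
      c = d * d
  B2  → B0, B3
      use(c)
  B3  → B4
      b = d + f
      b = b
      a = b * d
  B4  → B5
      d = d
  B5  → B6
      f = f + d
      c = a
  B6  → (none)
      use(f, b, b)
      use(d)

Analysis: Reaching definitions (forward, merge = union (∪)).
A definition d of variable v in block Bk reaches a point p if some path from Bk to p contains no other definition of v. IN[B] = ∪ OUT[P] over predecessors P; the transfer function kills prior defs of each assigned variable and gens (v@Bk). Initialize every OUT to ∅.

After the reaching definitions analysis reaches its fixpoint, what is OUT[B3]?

Per-block solution:
  B0:   IN={c@B1, d@B0}   OUT={c@B1, d@B0}
  B1:   IN={c@B1, d@B0}   OUT={c@B1, d@B0}
  B2:   IN={c@B1, d@B0}   OUT={c@B1, d@B0}
  B3:   IN={c@B1, d@B0}   OUT={a@B3, b@B3, c@B1, d@B0}
  B4:   IN={a@B3, b@B3, c@B1, d@B0}   OUT={a@B3, b@B3, c@B1, d@B4}
  B5:   IN={a@B3, b@B3, c@B1, d@B4}   OUT={a@B3, b@B3, c@B5, d@B4, f@B5}
  B6:   IN={a@B3, b@B3, c@B5, d@B4, f@B5}   OUT={a@B3, b@B3, c@B5, d@B4, f@B5}

Merge at B3: IN[B3] = OUT[B1] ⊔ OUT[B2] = {c@B1, d@B0}
Applying B3's transfer function to that IN value gives OUT[B3] (row B3 above).

Answer: {a@B3, b@B3, c@B1, d@B0}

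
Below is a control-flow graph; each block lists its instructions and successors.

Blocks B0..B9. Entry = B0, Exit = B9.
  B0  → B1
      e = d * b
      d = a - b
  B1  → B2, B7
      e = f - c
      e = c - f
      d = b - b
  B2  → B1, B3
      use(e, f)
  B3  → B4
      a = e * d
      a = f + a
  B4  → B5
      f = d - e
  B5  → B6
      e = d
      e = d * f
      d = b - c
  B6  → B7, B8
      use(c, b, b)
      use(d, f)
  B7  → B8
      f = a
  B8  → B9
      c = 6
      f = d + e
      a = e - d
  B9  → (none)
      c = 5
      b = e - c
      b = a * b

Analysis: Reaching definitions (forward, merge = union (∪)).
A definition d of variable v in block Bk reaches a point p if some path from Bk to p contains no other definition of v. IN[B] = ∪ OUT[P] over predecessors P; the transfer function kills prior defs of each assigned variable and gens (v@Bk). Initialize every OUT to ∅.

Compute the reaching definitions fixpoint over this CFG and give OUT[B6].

Per-block solution:
  B0:   IN={}   OUT={d@B0, e@B0}
  B1:   IN={d@B0, d@B1, e@B0, e@B1}   OUT={d@B1, e@B1}
  B2:   IN={d@B1, e@B1}   OUT={d@B1, e@B1}
  B3:   IN={d@B1, e@B1}   OUT={a@B3, d@B1, e@B1}
  B4:   IN={a@B3, d@B1, e@B1}   OUT={a@B3, d@B1, e@B1, f@B4}
  B5:   IN={a@B3, d@B1, e@B1, f@B4}   OUT={a@B3, d@B5, e@B5, f@B4}
  B6:   IN={a@B3, d@B5, e@B5, f@B4}   OUT={a@B3, d@B5, e@B5, f@B4}
  B7:   IN={a@B3, d@B1, d@B5, e@B1, e@B5, f@B4}   OUT={a@B3, d@B1, d@B5, e@B1, e@B5, f@B7}
  B8:   IN={a@B3, d@B1, d@B5, e@B1, e@B5, f@B4, f@B7}   OUT={a@B8, c@B8, d@B1, d@B5, e@B1, e@B5, f@B8}
  B9:   IN={a@B8, c@B8, d@B1, d@B5, e@B1, e@B5, f@B8}   OUT={a@B8, b@B9, c@B9, d@B1, d@B5, e@B1, e@B5, f@B8}

Merge at B6: IN[B6] = OUT[B5] = {a@B3, d@B5, e@B5, f@B4}
Applying B6's transfer function to that IN value gives OUT[B6] (row B6 above).

Answer: {a@B3, d@B5, e@B5, f@B4}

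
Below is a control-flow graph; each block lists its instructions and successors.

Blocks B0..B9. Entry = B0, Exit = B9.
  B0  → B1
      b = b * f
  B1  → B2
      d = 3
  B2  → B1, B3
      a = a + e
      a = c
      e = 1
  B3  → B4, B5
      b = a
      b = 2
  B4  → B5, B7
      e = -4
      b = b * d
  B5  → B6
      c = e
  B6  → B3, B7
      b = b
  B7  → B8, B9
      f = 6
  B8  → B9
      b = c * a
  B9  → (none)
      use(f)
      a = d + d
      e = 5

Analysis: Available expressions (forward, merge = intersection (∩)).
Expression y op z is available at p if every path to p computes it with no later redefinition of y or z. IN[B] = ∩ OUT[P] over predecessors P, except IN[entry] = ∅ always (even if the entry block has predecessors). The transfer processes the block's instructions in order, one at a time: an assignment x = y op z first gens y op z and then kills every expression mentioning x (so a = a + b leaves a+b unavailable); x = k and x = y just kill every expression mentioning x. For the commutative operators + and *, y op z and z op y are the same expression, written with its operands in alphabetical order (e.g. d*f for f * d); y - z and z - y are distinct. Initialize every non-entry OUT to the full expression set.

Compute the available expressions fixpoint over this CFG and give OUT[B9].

Converged values:
  B0:  IN={}  OUT={}
  B1:  IN={}  OUT={}
  B2:  IN={}  OUT={}
  B3:  IN={}  OUT={}
  B4:  IN={}  OUT={}
  B5:  IN={}  OUT={}
  B6:  IN={}  OUT={}
  B7:  IN={}  OUT={}
  B8:  IN={}  OUT={a*c}
  B9:  IN={}  OUT={d+d}

Merge at B9: IN[B9] = OUT[B7] ∩ OUT[B8] = {}
Applying B9's transfer function to that IN value gives OUT[B9] (row B9 above).

Answer: {d+d}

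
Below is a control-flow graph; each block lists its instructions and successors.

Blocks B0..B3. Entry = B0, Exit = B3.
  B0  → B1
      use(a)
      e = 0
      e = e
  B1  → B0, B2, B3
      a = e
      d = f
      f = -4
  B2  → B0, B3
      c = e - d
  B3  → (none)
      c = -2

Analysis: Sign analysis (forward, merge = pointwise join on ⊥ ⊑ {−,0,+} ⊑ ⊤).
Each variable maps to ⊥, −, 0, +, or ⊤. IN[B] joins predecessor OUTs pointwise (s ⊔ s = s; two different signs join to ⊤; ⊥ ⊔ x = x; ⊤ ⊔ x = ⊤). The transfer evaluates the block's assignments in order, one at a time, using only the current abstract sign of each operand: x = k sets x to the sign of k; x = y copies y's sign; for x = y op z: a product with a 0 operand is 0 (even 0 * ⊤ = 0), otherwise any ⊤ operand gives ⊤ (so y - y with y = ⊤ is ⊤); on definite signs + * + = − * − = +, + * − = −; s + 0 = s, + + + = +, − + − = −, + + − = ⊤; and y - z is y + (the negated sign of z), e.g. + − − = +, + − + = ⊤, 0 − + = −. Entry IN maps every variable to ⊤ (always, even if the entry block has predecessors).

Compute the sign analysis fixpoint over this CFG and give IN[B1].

Answer: {a: ⊤, b: ⊤, c: ⊤, d: ⊤, e: 0, f: ⊤}

Derivation:
Per-block solution:
  B0:  IN=(all ⊤)  OUT={e:0; rest ⊤}
  B1:  IN={e:0; rest ⊤}  OUT={a:0, e:0, f:-; rest ⊤}
  B2:  IN={a:0, e:0, f:-; rest ⊤}  OUT={a:0, e:0, f:-; rest ⊤}
  B3:  IN={a:0, e:0, f:-; rest ⊤}  OUT={a:0, c:-, e:0, f:-; rest ⊤}

Merge at B1: IN[B1] = OUT[B0] = {a: ⊤, b: ⊤, c: ⊤, d: ⊤, e: 0, f: ⊤}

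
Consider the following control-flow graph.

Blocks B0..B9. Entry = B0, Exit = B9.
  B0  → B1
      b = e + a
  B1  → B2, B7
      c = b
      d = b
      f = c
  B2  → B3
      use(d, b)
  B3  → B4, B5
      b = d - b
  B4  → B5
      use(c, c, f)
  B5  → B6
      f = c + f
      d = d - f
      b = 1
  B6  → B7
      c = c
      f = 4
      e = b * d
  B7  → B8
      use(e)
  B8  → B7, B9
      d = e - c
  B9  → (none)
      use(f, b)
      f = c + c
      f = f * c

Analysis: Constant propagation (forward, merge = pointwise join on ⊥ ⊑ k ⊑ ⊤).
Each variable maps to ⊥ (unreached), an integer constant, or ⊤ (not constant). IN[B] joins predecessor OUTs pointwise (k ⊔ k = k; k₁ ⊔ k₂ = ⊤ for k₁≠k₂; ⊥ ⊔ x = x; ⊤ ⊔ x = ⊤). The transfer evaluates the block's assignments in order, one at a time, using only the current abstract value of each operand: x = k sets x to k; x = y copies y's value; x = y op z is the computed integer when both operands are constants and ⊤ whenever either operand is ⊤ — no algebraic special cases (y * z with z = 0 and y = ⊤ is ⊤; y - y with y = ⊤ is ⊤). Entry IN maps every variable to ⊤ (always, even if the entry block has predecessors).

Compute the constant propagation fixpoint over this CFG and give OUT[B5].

Per-block solution:
  B0: | IN=(all ⊤) | OUT=(all ⊤)
  B1: | IN=(all ⊤) | OUT=(all ⊤)
  B2: | IN=(all ⊤) | OUT=(all ⊤)
  B3: | IN=(all ⊤) | OUT=(all ⊤)
  B4: | IN=(all ⊤) | OUT=(all ⊤)
  B5: | IN=(all ⊤) | OUT={b:1; rest ⊤}
  B6: | IN={b:1; rest ⊤} | OUT={b:1, f:4; rest ⊤}
  B7: | IN=(all ⊤) | OUT=(all ⊤)
  B8: | IN=(all ⊤) | OUT=(all ⊤)
  B9: | IN=(all ⊤) | OUT=(all ⊤)

Merge at B5: IN[B5] = OUT[B3] ⊔ OUT[B4] = {a: ⊤, b: ⊤, c: ⊤, d: ⊤, e: ⊤, f: ⊤}
Applying B5's transfer function to that IN value gives OUT[B5] (row B5 above).

Answer: {a: ⊤, b: 1, c: ⊤, d: ⊤, e: ⊤, f: ⊤}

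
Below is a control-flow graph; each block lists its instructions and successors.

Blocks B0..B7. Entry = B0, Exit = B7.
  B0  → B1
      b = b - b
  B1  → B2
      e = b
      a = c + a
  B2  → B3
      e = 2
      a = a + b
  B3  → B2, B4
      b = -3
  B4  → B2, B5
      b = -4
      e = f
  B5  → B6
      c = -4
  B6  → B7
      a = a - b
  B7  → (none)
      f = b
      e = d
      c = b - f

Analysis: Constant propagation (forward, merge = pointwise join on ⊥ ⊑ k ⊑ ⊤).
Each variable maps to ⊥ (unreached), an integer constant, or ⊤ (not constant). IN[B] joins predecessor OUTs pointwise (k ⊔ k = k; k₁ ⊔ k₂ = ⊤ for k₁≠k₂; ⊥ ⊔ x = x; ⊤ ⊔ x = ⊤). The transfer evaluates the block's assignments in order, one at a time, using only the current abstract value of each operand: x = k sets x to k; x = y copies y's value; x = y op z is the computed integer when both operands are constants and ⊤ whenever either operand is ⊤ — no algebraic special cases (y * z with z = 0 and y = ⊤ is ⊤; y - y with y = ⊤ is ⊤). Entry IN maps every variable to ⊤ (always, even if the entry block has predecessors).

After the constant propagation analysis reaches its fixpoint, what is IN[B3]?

Fixpoint table:
  B0:  IN=(all ⊤)  OUT=(all ⊤)
  B1:  IN=(all ⊤)  OUT=(all ⊤)
  B2:  IN=(all ⊤)  OUT={e:2; rest ⊤}
  B3:  IN={e:2; rest ⊤}  OUT={b:-3, e:2; rest ⊤}
  B4:  IN={b:-3, e:2; rest ⊤}  OUT={b:-4; rest ⊤}
  B5:  IN={b:-4; rest ⊤}  OUT={b:-4, c:-4; rest ⊤}
  B6:  IN={b:-4, c:-4; rest ⊤}  OUT={b:-4, c:-4; rest ⊤}
  B7:  IN={b:-4, c:-4; rest ⊤}  OUT={b:-4, c:0, f:-4; rest ⊤}

Merge at B3: IN[B3] = OUT[B2] = {a: ⊤, b: ⊤, c: ⊤, d: ⊤, e: 2, f: ⊤}

Answer: {a: ⊤, b: ⊤, c: ⊤, d: ⊤, e: 2, f: ⊤}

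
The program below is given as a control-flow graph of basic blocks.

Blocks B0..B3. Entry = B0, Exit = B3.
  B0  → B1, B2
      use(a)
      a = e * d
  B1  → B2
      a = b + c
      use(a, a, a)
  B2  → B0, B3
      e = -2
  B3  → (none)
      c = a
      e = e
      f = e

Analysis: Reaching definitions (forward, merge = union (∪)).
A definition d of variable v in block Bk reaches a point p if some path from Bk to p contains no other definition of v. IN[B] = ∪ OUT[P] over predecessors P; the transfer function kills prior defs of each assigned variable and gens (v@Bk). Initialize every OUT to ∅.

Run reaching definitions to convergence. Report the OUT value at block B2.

Answer: {a@B0, a@B1, e@B2}

Trace:
Fixpoint table:
  B0:   IN={a@B0, a@B1, e@B2}   OUT={a@B0, e@B2}
  B1:   IN={a@B0, e@B2}   OUT={a@B1, e@B2}
  B2:   IN={a@B0, a@B1, e@B2}   OUT={a@B0, a@B1, e@B2}
  B3:   IN={a@B0, a@B1, e@B2}   OUT={a@B0, a@B1, c@B3, e@B3, f@B3}

Merge at B2: IN[B2] = OUT[B0] ⊔ OUT[B1] = {a@B0, a@B1, e@B2}
Applying B2's transfer function to that IN value gives OUT[B2] (row B2 above).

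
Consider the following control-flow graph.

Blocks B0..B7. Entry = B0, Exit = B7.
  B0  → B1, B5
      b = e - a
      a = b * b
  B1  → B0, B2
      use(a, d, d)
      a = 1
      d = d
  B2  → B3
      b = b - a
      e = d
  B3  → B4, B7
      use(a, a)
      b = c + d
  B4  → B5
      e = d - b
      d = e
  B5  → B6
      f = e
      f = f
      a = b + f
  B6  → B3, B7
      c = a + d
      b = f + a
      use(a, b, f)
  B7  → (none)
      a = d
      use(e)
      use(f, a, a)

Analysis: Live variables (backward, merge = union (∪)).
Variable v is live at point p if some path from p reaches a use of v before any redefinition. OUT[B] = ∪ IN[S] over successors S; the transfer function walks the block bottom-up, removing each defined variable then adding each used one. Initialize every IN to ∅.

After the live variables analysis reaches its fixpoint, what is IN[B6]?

Answer: {a, d, e, f}

Derivation:
Converged values:
  B0: | IN={a, c, d, e, f} | OUT={a, b, c, d, e, f}
  B1: | IN={a, b, c, d, e, f} | OUT={a, b, c, d, e, f}
  B2: | IN={a, b, c, d, f} | OUT={a, c, d, e, f}
  B3: | IN={a, c, d, e, f} | OUT={b, d, e, f}
  B4: | IN={b, d} | OUT={b, d, e}
  B5: | IN={b, d, e} | OUT={a, d, e, f}
  B6: | IN={a, d, e, f} | OUT={a, c, d, e, f}
  B7: | IN={d, e, f} | OUT={}

Merge at B6: OUT[B6] = IN[B3] ⊔ IN[B7] = {a, c, d, e, f}
Applying B6's transfer function to that OUT value gives IN[B6] (row B6 above).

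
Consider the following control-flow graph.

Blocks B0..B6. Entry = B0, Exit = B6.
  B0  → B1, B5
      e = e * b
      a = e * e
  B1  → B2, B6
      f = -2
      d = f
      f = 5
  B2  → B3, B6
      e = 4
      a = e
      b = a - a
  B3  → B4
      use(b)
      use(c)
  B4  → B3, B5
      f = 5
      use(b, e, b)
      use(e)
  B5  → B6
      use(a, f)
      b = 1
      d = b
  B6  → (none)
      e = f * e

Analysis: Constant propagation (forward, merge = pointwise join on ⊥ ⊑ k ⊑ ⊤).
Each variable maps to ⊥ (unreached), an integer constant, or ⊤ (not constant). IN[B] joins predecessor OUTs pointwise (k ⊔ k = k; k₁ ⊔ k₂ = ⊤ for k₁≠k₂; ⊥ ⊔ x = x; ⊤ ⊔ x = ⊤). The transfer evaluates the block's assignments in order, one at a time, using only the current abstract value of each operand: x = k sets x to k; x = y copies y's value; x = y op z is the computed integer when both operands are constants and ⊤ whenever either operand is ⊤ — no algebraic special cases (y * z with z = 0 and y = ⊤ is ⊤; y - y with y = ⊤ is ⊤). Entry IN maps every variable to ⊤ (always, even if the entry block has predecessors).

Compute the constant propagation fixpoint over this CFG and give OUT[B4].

Converged values:
  B0:   IN=(all ⊤)   OUT=(all ⊤)
  B1:   IN=(all ⊤)   OUT={d:-2, f:5; rest ⊤}
  B2:   IN={d:-2, f:5; rest ⊤}   OUT={a:4, b:0, d:-2, e:4, f:5; rest ⊤}
  B3:   IN={a:4, b:0, d:-2, e:4, f:5; rest ⊤}   OUT={a:4, b:0, d:-2, e:4, f:5; rest ⊤}
  B4:   IN={a:4, b:0, d:-2, e:4, f:5; rest ⊤}   OUT={a:4, b:0, d:-2, e:4, f:5; rest ⊤}
  B5:   IN=(all ⊤)   OUT={b:1, d:1; rest ⊤}
  B6:   IN=(all ⊤)   OUT=(all ⊤)

Merge at B4: IN[B4] = OUT[B3] = {a: 4, b: 0, c: ⊤, d: -2, e: 4, f: 5}
Applying B4's transfer function to that IN value gives OUT[B4] (row B4 above).

Answer: {a: 4, b: 0, c: ⊤, d: -2, e: 4, f: 5}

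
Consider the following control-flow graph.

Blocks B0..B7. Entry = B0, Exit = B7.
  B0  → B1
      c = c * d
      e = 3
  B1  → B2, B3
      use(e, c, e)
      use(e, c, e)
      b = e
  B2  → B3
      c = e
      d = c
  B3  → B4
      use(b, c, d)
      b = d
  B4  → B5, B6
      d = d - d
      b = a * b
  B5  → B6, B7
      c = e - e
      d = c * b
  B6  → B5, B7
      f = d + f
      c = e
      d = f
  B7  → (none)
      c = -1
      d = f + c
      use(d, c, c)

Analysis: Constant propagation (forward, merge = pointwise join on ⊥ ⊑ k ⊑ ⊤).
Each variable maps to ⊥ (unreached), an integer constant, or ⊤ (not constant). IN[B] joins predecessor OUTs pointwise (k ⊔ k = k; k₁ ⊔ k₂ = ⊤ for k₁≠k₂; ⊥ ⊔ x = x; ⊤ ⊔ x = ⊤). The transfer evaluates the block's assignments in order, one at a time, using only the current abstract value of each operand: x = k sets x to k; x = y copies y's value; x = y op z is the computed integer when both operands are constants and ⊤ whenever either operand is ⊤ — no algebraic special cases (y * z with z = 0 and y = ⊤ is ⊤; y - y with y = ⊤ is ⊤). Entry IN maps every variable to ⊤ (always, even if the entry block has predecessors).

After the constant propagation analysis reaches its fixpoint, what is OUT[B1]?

Per-block solution:
  B0:   IN=(all ⊤)   OUT={e:3; rest ⊤}
  B1:   IN={e:3; rest ⊤}   OUT={b:3, e:3; rest ⊤}
  B2:   IN={b:3, e:3; rest ⊤}   OUT={b:3, c:3, d:3, e:3; rest ⊤}
  B3:   IN={b:3, e:3; rest ⊤}   OUT={e:3; rest ⊤}
  B4:   IN={e:3; rest ⊤}   OUT={e:3; rest ⊤}
  B5:   IN={e:3; rest ⊤}   OUT={c:0, e:3; rest ⊤}
  B6:   IN={e:3; rest ⊤}   OUT={c:3, e:3; rest ⊤}
  B7:   IN={e:3; rest ⊤}   OUT={c:-1, e:3; rest ⊤}

Merge at B1: IN[B1] = OUT[B0] = {a: ⊤, b: ⊤, c: ⊤, d: ⊤, e: 3, f: ⊤}
Applying B1's transfer function to that IN value gives OUT[B1] (row B1 above).

Answer: {a: ⊤, b: 3, c: ⊤, d: ⊤, e: 3, f: ⊤}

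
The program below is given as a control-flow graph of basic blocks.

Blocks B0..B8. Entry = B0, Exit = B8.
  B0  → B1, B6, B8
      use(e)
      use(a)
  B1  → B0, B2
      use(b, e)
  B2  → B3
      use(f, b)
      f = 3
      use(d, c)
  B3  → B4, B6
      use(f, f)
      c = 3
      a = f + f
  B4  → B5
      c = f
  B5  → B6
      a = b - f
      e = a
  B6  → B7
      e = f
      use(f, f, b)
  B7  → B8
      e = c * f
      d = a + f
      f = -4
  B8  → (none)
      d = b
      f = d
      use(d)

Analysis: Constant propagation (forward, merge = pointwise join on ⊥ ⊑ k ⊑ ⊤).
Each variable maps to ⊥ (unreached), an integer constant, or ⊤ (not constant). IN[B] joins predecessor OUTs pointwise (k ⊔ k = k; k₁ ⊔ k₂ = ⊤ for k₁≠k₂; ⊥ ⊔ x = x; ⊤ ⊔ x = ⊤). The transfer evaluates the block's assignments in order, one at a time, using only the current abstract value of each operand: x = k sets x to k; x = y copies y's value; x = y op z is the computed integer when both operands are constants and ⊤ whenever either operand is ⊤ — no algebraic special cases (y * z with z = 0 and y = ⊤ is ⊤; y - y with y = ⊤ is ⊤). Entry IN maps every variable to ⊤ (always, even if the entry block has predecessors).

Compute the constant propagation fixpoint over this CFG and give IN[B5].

Answer: {a: 6, b: ⊤, c: 3, d: ⊤, e: ⊤, f: 3}

Trace:
Converged values:
  B0: | IN=(all ⊤) | OUT=(all ⊤)
  B1: | IN=(all ⊤) | OUT=(all ⊤)
  B2: | IN=(all ⊤) | OUT={f:3; rest ⊤}
  B3: | IN={f:3; rest ⊤} | OUT={a:6, c:3, f:3; rest ⊤}
  B4: | IN={a:6, c:3, f:3; rest ⊤} | OUT={a:6, c:3, f:3; rest ⊤}
  B5: | IN={a:6, c:3, f:3; rest ⊤} | OUT={c:3, f:3; rest ⊤}
  B6: | IN=(all ⊤) | OUT=(all ⊤)
  B7: | IN=(all ⊤) | OUT={f:-4; rest ⊤}
  B8: | IN=(all ⊤) | OUT=(all ⊤)

Merge at B5: IN[B5] = OUT[B4] = {a: 6, b: ⊤, c: 3, d: ⊤, e: ⊤, f: 3}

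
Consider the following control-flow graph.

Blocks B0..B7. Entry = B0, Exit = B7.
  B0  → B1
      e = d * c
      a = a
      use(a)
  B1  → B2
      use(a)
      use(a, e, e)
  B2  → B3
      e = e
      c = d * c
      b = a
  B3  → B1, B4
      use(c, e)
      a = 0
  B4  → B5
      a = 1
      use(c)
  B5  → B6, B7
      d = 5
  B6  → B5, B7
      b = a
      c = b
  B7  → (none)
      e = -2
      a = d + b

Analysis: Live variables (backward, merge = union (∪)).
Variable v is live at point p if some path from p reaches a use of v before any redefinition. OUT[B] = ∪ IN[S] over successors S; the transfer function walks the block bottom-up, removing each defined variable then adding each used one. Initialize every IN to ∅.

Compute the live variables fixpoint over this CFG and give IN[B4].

Fixpoint table:
  B0: | IN={a, c, d} | OUT={a, c, d, e}
  B1: | IN={a, c, d, e} | OUT={a, c, d, e}
  B2: | IN={a, c, d, e} | OUT={b, c, d, e}
  B3: | IN={b, c, d, e} | OUT={a, b, c, d, e}
  B4: | IN={b, c} | OUT={a, b}
  B5: | IN={a, b} | OUT={a, b, d}
  B6: | IN={a, d} | OUT={a, b, d}
  B7: | IN={b, d} | OUT={}

Merge at B4: OUT[B4] = IN[B5] = {a, b}
Applying B4's transfer function to that OUT value gives IN[B4] (row B4 above).

Answer: {b, c}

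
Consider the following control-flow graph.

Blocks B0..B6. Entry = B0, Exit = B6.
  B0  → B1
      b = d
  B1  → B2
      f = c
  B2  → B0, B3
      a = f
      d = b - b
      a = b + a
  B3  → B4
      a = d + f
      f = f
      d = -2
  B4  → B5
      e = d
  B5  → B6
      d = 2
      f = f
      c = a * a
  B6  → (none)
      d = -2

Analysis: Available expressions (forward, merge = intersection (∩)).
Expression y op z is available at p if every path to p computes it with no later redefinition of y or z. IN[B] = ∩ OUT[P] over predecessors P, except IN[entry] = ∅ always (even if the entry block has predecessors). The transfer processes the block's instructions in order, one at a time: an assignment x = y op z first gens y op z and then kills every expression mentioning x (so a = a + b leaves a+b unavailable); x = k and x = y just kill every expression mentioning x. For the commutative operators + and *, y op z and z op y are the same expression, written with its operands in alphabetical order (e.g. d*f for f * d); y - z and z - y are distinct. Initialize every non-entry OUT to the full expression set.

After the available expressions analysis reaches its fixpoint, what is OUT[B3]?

Answer: {b-b}

Derivation:
Per-block solution:
  B0: | IN={} | OUT={}
  B1: | IN={} | OUT={}
  B2: | IN={} | OUT={b-b}
  B3: | IN={b-b} | OUT={b-b}
  B4: | IN={b-b} | OUT={b-b}
  B5: | IN={b-b} | OUT={a*a, b-b}
  B6: | IN={a*a, b-b} | OUT={a*a, b-b}

Merge at B3: IN[B3] = OUT[B2] = {b-b}
Applying B3's transfer function to that IN value gives OUT[B3] (row B3 above).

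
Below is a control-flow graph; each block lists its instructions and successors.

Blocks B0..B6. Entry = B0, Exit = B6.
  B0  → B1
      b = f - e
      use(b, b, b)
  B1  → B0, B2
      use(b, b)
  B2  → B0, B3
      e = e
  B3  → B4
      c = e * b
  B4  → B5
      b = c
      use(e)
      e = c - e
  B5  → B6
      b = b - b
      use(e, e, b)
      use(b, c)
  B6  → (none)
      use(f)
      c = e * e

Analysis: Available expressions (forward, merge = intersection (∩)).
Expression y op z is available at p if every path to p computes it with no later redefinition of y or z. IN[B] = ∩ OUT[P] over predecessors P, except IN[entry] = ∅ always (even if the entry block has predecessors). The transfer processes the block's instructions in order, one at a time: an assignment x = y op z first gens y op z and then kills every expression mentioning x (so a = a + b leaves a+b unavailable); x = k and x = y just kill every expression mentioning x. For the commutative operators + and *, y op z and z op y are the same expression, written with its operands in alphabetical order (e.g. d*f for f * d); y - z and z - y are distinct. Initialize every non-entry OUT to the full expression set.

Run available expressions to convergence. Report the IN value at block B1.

Answer: {f-e}

Working:
Converged values:
  B0: | IN={} | OUT={f-e}
  B1: | IN={f-e} | OUT={f-e}
  B2: | IN={f-e} | OUT={}
  B3: | IN={} | OUT={b*e}
  B4: | IN={b*e} | OUT={}
  B5: | IN={} | OUT={}
  B6: | IN={} | OUT={e*e}

Merge at B1: IN[B1] = OUT[B0] = {f-e}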